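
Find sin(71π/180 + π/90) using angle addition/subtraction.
sin(71π/180 + π/90) = sin 71π/180 cos π/90 + cos 71π/180 sin π/90 = 0.9563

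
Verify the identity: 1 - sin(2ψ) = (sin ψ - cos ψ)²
RHS = sin²ψ - 2 sin ψ cos ψ + cos²ψ = (sin²ψ + cos²ψ) - 2 sin ψ cos ψ = 1 - sin(2ψ) = LHS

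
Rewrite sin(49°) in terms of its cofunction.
sin(49°) = cos(90° - 49°) = cos(41°)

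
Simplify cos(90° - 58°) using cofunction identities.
cos(90° - 58°) = sin(58°)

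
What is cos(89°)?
cos(89°) = 0.01745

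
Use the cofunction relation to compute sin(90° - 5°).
sin(90° - 5°) = cos(5°) = 0.9962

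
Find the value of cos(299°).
cos(299°) = 0.4848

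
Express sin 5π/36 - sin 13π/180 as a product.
sin 5π/36 - sin 13π/180 = 2 cos(19π/180) sin(π/30)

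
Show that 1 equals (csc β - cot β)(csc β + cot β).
RHS = csc²β - cot²β = (1 + cot²β) - cot²β = 1 = LHS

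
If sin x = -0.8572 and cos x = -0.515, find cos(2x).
cos(2x) = cos²x - sin²x = -0.4696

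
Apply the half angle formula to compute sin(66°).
sin(66°) = √((1 - cos 132°)/2) = 0.9135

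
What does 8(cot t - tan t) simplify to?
8(cot t - tan t) = 8(2 cot(2t)) (using Double angle)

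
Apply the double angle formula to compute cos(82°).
cos(82°) = cos²41° - sin²41° = 0.1392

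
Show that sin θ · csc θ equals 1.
LHS = sin θ · (1/sin θ) = 1 = RHS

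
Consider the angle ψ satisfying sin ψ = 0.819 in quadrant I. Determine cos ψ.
cos ψ = √(1 - sin²ψ) = 0.5738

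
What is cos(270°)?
cos(270°) = 0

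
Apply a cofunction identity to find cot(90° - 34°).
cot(90° - 34°) = tan(34°) = 0.6745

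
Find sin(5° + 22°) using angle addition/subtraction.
sin(5° + 22°) = sin 5° cos 22° + cos 5° sin 22° = 0.454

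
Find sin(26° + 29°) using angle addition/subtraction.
sin(26° + 29°) = sin 26° cos 29° + cos 26° sin 29° = 0.8192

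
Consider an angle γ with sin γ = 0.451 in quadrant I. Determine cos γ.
cos γ = √(1 - sin²γ) = 0.8925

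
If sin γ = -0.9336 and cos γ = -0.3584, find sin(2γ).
sin(2γ) = 2 sin γ cos γ = 0.6692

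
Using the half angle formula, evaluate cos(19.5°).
cos(19.5°) = √((1 + cos 39°)/2) = 0.9426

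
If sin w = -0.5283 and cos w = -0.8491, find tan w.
tan w = sin w / cos w = 0.6222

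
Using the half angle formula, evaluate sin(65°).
sin(65°) = √((1 - cos 130°)/2) = 0.9063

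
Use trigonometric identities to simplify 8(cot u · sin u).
8(cot u · sin u) = 8(cos u) (using Quotient identity)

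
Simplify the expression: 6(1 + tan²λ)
6(1 + tan²λ) = 6(sec²λ) (using Pythagorean identity)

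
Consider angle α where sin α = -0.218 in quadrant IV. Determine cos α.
cos α = √(1 - sin²α) = 0.9759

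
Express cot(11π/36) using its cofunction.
cot(11π/36) = tan(π/2 - 11π/36) = tan(7π/36)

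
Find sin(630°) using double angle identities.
sin(630°) = 2 sin 315° cos 315° = -1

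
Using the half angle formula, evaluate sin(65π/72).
sin(65π/72) = √((1 - cos 65π/36)/2) = 0.3007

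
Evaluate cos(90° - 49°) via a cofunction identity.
cos(90° - 49°) = sin(49°) = 0.7547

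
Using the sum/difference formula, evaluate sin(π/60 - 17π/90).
sin(π/60 - 17π/90) = sin π/60 cos 17π/90 - cos π/60 sin 17π/90 = -0.515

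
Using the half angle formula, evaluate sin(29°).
sin(29°) = √((1 - cos 58°)/2) = 0.4848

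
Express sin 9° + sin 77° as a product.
sin 9° + sin 77° = 2 sin(43°) cos(-34°)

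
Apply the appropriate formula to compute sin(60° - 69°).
sin(60° - 69°) = sin 60° cos 69° - cos 60° sin 69° = -0.1564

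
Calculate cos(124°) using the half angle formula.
cos(124°) = -√((1 + cos 248°)/2) = -0.5592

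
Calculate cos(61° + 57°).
cos(61° + 57°) = cos 61° cos 57° - sin 61° sin 57° = -0.4695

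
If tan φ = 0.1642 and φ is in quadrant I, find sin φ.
sin φ = 0.162 (using tan²φ + 1 = sec²φ)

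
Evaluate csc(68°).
csc(68°) = 1.079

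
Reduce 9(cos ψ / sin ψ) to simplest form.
9(cos ψ / sin ψ) = 9(cot ψ) (using Quotient identity)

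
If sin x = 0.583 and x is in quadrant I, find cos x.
cos x = 0.8125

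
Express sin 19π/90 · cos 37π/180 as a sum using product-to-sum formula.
sin 19π/90 cos 37π/180 = (1/2)[sin(19π/90+37π/180) + sin(19π/90-37π/180)]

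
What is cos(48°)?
cos(48°) = 0.6691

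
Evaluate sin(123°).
sin(123°) = 0.8387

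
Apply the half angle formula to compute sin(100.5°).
sin(100.5°) = √((1 - cos 201°)/2) = 0.9833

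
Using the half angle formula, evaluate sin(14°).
sin(14°) = √((1 - cos 28°)/2) = 0.2419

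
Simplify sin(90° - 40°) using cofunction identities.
sin(90° - 40°) = cos(40°)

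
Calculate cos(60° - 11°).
cos(60° - 11°) = cos 60° cos 11° + sin 60° sin 11° = 0.6561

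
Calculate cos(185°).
cos(185°) = -0.9962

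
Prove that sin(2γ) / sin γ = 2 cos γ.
LHS = 2 sin γ cos γ / sin γ = 2 cos γ = RHS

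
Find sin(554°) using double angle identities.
sin(554°) = 2 sin 277° cos 277° = -0.2419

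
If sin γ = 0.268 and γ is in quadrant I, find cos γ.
cos γ = 0.9634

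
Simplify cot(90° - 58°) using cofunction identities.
cot(90° - 58°) = tan(58°)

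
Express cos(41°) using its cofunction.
cos(41°) = sin(90° - 41°) = sin(49°)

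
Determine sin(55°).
sin(55°) = 0.8192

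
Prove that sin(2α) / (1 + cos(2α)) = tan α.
LHS = 2 sin α cos α / (2cos²α) = sin α/cos α = tan α = RHS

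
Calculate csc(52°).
csc(52°) = 1.269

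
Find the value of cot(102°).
cot(102°) = -0.2126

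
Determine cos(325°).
cos(325°) = 0.8192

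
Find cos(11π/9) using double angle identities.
cos(11π/9) = 1 - 2sin²11π/18 = -0.766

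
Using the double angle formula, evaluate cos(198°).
cos(198°) = 2cos²99° - 1 = -0.9511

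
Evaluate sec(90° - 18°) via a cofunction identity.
sec(90° - 18°) = csc(18°) = 3.236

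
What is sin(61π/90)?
sin(61π/90) = 0.848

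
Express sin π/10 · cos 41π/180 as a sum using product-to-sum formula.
sin π/10 cos 41π/180 = (1/2)[sin(π/10+41π/180) + sin(π/10-41π/180)]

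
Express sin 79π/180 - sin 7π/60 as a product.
sin 79π/180 - sin 7π/60 = 2 cos(5π/18) sin(29π/180)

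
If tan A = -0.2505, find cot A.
cot A = 1/tan A = -3.992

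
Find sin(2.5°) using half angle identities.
sin(2.5°) = √((1 - cos 5°)/2) = 0.04362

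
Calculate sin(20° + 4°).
sin(20° + 4°) = sin 20° cos 4° + cos 20° sin 4° = 0.4067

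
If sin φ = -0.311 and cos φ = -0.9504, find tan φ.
tan φ = sin φ / cos φ = 0.3272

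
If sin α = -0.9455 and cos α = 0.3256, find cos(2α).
cos(2α) = cos²α - sin²α = -0.788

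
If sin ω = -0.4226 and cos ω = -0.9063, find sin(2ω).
sin(2ω) = 2 sin ω cos ω = 0.766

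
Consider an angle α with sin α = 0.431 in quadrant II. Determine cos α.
cos α = ±√(1 - sin²α) = -0.9024 (negative in QII)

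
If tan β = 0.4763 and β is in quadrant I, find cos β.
cos β = 0.9028 (using tan²β + 1 = sec²β)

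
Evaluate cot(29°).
cot(29°) = 1.804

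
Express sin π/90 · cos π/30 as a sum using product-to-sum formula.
sin π/90 cos π/30 = (1/2)[sin(π/90+π/30) + sin(π/90-π/30)]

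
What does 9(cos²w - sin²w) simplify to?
9(cos²w - sin²w) = 9(cos(2w)) (using Double angle)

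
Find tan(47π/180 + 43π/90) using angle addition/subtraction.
tan(47π/180 + 43π/90) = (tan 47π/180 + tan 43π/90)/(1 - tan 47π/180 tan 43π/90) = -1.072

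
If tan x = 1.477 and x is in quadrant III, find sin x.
sin x = -0.8281 (using tan²x + 1 = sec²x)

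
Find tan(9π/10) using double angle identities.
tan(9π/10) = 2 tan 9π/20 / (1 - tan²9π/20) = -0.3249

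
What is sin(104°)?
sin(104°) = 0.9703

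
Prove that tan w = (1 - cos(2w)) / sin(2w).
RHS = 2sin²w / (2 sin w cos w) = sin w/cos w = tan w = LHS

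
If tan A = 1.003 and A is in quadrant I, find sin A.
sin A = 0.7082 (using tan²A + 1 = sec²A)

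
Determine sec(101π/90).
sec(101π/90) = -1.079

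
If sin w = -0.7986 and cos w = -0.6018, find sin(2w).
sin(2w) = 2 sin w cos w = 0.9612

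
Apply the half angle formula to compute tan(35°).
tan(35°) = sin 70° / (1 + cos 70°) = 0.7002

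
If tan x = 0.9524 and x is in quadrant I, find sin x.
sin x = 0.6897 (using tan²x + 1 = sec²x)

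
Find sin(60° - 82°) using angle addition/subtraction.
sin(60° - 82°) = sin 60° cos 82° - cos 60° sin 82° = -0.3746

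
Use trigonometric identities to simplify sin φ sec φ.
sin φ sec φ = tan φ (using Reciprocal + quotient)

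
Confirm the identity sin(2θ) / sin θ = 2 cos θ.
LHS = 2 sin θ cos θ / sin θ = 2 cos θ = RHS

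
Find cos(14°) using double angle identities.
cos(14°) = cos²7° - sin²7° = 0.9703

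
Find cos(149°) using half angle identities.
cos(149°) = -√((1 + cos 298°)/2) = -0.8572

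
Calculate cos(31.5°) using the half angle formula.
cos(31.5°) = √((1 + cos 63°)/2) = 0.8526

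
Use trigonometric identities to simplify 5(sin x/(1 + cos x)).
5(sin x/(1 + cos x)) = 5(tan(x/2)) (using Half angle)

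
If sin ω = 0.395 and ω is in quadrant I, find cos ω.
cos ω = 0.9187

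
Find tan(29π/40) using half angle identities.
tan(29π/40) = sin 29π/20 / (1 + cos 29π/20) = -1.171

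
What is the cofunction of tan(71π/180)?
tan(71π/180) = cot(π/2 - 71π/180) = cot(19π/180)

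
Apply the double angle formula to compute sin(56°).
sin(56°) = 2 sin 28° cos 28° = 0.829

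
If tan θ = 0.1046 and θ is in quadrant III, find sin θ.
sin θ = -0.104 (using tan²θ + 1 = sec²θ)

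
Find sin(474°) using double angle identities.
sin(474°) = 2 sin 237° cos 237° = 0.9135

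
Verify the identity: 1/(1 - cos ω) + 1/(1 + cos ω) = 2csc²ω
LHS = [(1 + cos ω) + (1 - cos ω)] / [(1 - cos ω)(1 + cos ω)] = 2/(1 - cos²ω) = 2/sin²ω = 2csc²ω = RHS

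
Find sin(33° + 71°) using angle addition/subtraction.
sin(33° + 71°) = sin 33° cos 71° + cos 33° sin 71° = 0.9703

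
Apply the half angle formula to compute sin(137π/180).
sin(137π/180) = √((1 - cos 137π/90)/2) = 0.682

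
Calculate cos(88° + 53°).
cos(88° + 53°) = cos 88° cos 53° - sin 88° sin 53° = -0.7771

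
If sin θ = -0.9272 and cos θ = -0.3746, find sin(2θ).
sin(2θ) = 2 sin θ cos θ = 0.6947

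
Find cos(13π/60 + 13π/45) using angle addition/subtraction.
cos(13π/60 + 13π/45) = cos 13π/60 cos 13π/45 - sin 13π/60 sin 13π/45 = -0.01745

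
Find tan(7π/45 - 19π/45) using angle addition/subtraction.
tan(7π/45 - 19π/45) = (tan 7π/45 - tan 19π/45)/(1 + tan 7π/45 tan 19π/45) = -1.111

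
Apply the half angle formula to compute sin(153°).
sin(153°) = √((1 - cos 306°)/2) = 0.454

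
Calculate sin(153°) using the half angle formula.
sin(153°) = √((1 - cos 306°)/2) = 0.454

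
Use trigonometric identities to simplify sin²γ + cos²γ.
sin²γ + cos²γ = 1 (using Pythagorean identity)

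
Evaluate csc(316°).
csc(316°) = -1.44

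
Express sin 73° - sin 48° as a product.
sin 73° - sin 48° = 2 cos(60.5°) sin(12.5°)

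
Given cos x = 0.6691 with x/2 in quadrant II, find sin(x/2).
sin(x/2) = ±√((1 - cos x)/2); positive since x/2 ∈ QII, so sin(x/2) = 0.4068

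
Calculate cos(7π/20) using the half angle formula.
cos(7π/20) = √((1 + cos 7π/10)/2) = 0.454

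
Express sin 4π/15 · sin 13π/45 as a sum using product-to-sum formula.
sin 4π/15 sin 13π/45 = (1/2)[cos(4π/15-13π/45) - cos(4π/15+13π/45)]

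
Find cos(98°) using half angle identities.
cos(98°) = -√((1 + cos 196°)/2) = -0.1392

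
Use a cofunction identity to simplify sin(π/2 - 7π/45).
sin(π/2 - 7π/45) = cos(7π/45)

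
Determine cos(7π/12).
cos(7π/12) = -(√6-√2)/4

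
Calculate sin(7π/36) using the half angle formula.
sin(7π/36) = √((1 - cos 7π/18)/2) = 0.5736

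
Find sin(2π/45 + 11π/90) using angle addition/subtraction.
sin(2π/45 + 11π/90) = sin 2π/45 cos 11π/90 + cos 2π/45 sin 11π/90 = 1/2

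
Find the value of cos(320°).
cos(320°) = 0.766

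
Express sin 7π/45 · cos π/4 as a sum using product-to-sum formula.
sin 7π/45 cos π/4 = (1/2)[sin(7π/45+π/4) + sin(7π/45-π/4)]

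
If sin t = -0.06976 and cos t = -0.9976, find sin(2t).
sin(2t) = 2 sin t cos t = 0.1392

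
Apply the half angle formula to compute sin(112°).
sin(112°) = √((1 - cos 224°)/2) = 0.9272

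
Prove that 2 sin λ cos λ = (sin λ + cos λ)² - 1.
RHS = sin²λ + 2 sin λ cos λ + cos²λ - 1 = (sin²λ + cos²λ) + 2 sin λ cos λ - 1 = 1 + 2 sin λ cos λ - 1 = 2 sin λ cos λ = LHS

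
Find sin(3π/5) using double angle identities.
sin(3π/5) = 2 sin 3π/10 cos 3π/10 = 0.9511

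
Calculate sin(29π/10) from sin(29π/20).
sin(29π/10) = 2 sin 29π/20 cos 29π/20 = 0.309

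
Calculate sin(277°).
sin(277°) = -0.9925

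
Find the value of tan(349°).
tan(349°) = -0.1944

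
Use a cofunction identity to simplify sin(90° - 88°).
sin(90° - 88°) = cos(88°)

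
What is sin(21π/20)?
sin(21π/20) = -0.1564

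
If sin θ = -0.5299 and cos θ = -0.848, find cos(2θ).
cos(2θ) = cos²θ - sin²θ = 0.4383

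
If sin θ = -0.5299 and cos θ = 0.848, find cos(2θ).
cos(2θ) = cos²θ - sin²θ = 0.4383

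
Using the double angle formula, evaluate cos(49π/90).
cos(49π/90) = cos²49π/180 - sin²49π/180 = -0.1392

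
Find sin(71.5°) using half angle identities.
sin(71.5°) = √((1 - cos 143°)/2) = 0.9483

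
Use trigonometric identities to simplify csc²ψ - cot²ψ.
csc²ψ - cot²ψ = 1 (using Pythagorean identity)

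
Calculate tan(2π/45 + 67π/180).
tan(2π/45 + 67π/180) = (tan 2π/45 + tan 67π/180)/(1 - tan 2π/45 tan 67π/180) = 2+√3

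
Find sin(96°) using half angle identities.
sin(96°) = √((1 - cos 192°)/2) = 0.9945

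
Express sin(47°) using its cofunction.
sin(47°) = cos(90° - 47°) = cos(43°)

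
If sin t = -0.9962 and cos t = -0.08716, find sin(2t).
sin(2t) = 2 sin t cos t = 0.1737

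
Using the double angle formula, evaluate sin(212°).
sin(212°) = 2 sin 106° cos 106° = -0.5299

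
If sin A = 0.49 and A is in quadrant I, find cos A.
cos A = 0.8717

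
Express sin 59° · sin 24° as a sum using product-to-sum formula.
sin 59° sin 24° = (1/2)[cos(59°-24°) - cos(59°+24°)]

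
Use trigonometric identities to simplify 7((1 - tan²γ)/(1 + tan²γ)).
7((1 - tan²γ)/(1 + tan²γ)) = 7(cos(2γ)) (using Double angle)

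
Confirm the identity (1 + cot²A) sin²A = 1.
LHS = csc²A · sin²A = (1/sin²A) · sin²A = 1 = RHS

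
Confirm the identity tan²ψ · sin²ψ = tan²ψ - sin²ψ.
RHS = sin²ψ/cos²ψ - sin²ψ = sin²ψ(1/cos²ψ - 1) = sin²ψ · (1 - cos²ψ)/cos²ψ = sin²ψ · sin²ψ/cos²ψ = sin²ψ · tan²ψ = LHS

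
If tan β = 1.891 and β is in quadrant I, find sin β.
sin β = 0.884 (using tan²β + 1 = sec²β)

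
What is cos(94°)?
cos(94°) = -0.06976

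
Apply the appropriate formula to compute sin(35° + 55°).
sin(35° + 55°) = sin 35° cos 55° + cos 35° sin 55° = 1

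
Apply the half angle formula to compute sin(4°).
sin(4°) = √((1 - cos 8°)/2) = 0.06976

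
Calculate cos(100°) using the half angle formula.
cos(100°) = -√((1 + cos 200°)/2) = -0.1736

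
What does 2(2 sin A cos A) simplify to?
2(2 sin A cos A) = 2(sin(2A)) (using Double angle)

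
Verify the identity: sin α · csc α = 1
LHS = sin α · (1/sin α) = 1 = RHS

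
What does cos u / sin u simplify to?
cos u / sin u = cot u (using Quotient identity)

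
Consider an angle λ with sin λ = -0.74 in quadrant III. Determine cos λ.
cos λ = ±√(1 - sin²λ) = -0.6726 (negative in QIII)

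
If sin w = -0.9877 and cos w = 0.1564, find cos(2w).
cos(2w) = cos²w - sin²w = -0.9511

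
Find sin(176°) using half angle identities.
sin(176°) = √((1 - cos 352°)/2) = 0.06976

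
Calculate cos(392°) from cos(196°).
cos(392°) = cos²196° - sin²196° = 0.848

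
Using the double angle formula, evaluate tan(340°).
tan(340°) = 2 tan 170° / (1 - tan²170°) = -0.364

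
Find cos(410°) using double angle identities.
cos(410°) = cos²205° - sin²205° = 0.6428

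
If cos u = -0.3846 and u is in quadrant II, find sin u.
sin u = 0.9231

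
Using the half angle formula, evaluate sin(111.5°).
sin(111.5°) = √((1 - cos 223°)/2) = 0.9304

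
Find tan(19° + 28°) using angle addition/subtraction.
tan(19° + 28°) = (tan 19° + tan 28°)/(1 - tan 19° tan 28°) = 1.072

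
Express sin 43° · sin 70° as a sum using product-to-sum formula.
sin 43° sin 70° = (1/2)[cos(43°-70°) - cos(43°+70°)]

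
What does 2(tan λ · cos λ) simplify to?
2(tan λ · cos λ) = 2(sin λ) (using Quotient identity)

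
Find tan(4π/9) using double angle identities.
tan(4π/9) = 2 tan 2π/9 / (1 - tan²2π/9) = 5.671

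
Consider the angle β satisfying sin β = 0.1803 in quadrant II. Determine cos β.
cos β = ±√(1 - sin²β) = -0.9836 (negative in QII)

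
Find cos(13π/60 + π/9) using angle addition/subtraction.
cos(13π/60 + π/9) = cos 13π/60 cos π/9 - sin 13π/60 sin π/9 = 0.515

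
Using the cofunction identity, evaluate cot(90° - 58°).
cot(90° - 58°) = tan(58°) = 1.6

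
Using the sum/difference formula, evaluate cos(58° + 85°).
cos(58° + 85°) = cos 58° cos 85° - sin 58° sin 85° = -0.7986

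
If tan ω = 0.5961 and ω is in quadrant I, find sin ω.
sin ω = 0.512 (using tan²ω + 1 = sec²ω)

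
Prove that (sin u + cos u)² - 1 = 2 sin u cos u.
LHS = sin²u + 2 sin u cos u + cos²u - 1 = (sin²u + cos²u) + 2 sin u cos u - 1 = 1 + 2 sin u cos u - 1 = 2 sin u cos u = RHS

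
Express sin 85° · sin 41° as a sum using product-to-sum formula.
sin 85° sin 41° = (1/2)[cos(85°-41°) - cos(85°+41°)]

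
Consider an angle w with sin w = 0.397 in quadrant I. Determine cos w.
cos w = √(1 - sin²w) = 0.9178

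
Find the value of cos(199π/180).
cos(199π/180) = -0.9455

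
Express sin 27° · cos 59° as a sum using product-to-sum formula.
sin 27° cos 59° = (1/2)[sin(27°+59°) + sin(27°-59°)]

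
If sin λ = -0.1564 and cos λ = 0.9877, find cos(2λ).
cos(2λ) = cos²λ - sin²λ = 0.9511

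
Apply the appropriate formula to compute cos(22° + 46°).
cos(22° + 46°) = cos 22° cos 46° - sin 22° sin 46° = 0.3746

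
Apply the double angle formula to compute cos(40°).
cos(40°) = cos²20° - sin²20° = 0.766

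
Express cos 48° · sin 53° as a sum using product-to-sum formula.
cos 48° sin 53° = (1/2)[sin(48°+53°) - sin(48°-53°)]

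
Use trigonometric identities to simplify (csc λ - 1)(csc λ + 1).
(csc λ - 1)(csc λ + 1) = cot²λ (using Diff. of squares)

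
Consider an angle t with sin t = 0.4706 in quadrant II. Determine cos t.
cos t = ±√(1 - sin²t) = -0.8823 (negative in QII)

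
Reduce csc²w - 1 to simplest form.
csc²w - 1 = cot²w (using Pythagorean identity)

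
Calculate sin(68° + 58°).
sin(68° + 58°) = sin 68° cos 58° + cos 68° sin 58° = 0.809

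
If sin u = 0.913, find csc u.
csc u = 1/sin u = 1.095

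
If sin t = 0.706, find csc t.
csc t = 1/sin t = 1.416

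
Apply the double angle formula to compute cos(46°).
cos(46°) = cos²23° - sin²23° = 0.6947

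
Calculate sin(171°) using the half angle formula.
sin(171°) = √((1 - cos 342°)/2) = 0.1564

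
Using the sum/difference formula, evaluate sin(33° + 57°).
sin(33° + 57°) = sin 33° cos 57° + cos 33° sin 57° = 1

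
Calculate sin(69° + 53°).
sin(69° + 53°) = sin 69° cos 53° + cos 69° sin 53° = 0.848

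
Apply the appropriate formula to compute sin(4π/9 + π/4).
sin(4π/9 + π/4) = sin 4π/9 cos π/4 + cos 4π/9 sin π/4 = 0.8192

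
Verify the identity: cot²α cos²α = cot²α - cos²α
RHS = cos²α/sin²α - cos²α = cos²α(1/sin²α - 1) = cos²α · (1 - sin²α)/sin²α = cos²α · cos²α/sin²α = cos²α · cot²α = LHS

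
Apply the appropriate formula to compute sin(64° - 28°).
sin(64° - 28°) = sin 64° cos 28° - cos 64° sin 28° = 0.5878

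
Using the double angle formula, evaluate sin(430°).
sin(430°) = 2 sin 215° cos 215° = 0.9397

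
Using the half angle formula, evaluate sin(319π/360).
sin(319π/360) = √((1 - cos 319π/180)/2) = 0.3502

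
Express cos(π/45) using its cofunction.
cos(π/45) = sin(π/2 - π/45) = sin(43π/90)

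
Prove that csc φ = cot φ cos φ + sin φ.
RHS = cos²φ/sin φ + sin φ = (cos²φ + sin²φ)/sin φ = 1/sin φ = csc φ = LHS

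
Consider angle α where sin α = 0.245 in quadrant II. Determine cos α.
cos α = ±√(1 - sin²α) = -0.9695 (negative in QII)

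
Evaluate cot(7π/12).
cot(7π/12) = -(2-√3)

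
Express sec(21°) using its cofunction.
sec(21°) = csc(90° - 21°) = csc(69°)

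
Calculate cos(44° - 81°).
cos(44° - 81°) = cos 44° cos 81° + sin 44° sin 81° = 0.7986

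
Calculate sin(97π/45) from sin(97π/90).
sin(97π/45) = 2 sin 97π/90 cos 97π/90 = 0.4695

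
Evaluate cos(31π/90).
cos(31π/90) = 0.4695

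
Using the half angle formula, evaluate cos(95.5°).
cos(95.5°) = -√((1 + cos 191°)/2) = -0.09585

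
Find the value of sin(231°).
sin(231°) = -0.7771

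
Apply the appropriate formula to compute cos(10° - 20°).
cos(10° - 20°) = cos 10° cos 20° + sin 10° sin 20° = 0.9848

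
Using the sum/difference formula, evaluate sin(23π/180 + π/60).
sin(23π/180 + π/60) = sin 23π/180 cos π/60 + cos 23π/180 sin π/60 = 0.4384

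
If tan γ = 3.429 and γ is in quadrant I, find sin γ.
sin γ = 0.96 (using tan²γ + 1 = sec²γ)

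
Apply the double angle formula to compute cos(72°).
cos(72°) = cos²36° - sin²36° = 0.309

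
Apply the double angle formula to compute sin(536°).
sin(536°) = 2 sin 268° cos 268° = 0.06976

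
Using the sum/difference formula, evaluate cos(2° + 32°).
cos(2° + 32°) = cos 2° cos 32° - sin 2° sin 32° = 0.829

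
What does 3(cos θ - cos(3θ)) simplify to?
3(cos θ - cos(3θ)) = 3(2 sin(2θ) sin θ) (using Sum-to-product)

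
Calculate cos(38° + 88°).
cos(38° + 88°) = cos 38° cos 88° - sin 38° sin 88° = -0.5878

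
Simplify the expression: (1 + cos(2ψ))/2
(1 + cos(2ψ))/2 = cos²ψ (using Power reduction)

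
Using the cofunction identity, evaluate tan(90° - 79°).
tan(90° - 79°) = cot(79°) = 0.1944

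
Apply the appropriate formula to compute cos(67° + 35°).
cos(67° + 35°) = cos 67° cos 35° - sin 67° sin 35° = -0.2079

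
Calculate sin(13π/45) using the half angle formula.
sin(13π/45) = √((1 - cos 26π/45)/2) = 0.788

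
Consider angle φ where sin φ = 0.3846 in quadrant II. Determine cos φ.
cos φ = ±√(1 - sin²φ) = -0.9231 (negative in QII)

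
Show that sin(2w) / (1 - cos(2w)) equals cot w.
LHS = 2 sin w cos w / (2sin²w) = cos w/sin w = cot w = RHS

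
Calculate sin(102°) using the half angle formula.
sin(102°) = √((1 - cos 204°)/2) = 0.9781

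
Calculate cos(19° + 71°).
cos(19° + 71°) = cos 19° cos 71° - sin 19° sin 71° = 0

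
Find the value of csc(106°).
csc(106°) = 1.04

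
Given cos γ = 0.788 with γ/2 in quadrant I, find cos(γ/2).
cos(γ/2) = ±√((1 + cos γ)/2); positive since γ/2 ∈ QI, so cos(γ/2) = 0.9455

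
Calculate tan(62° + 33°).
tan(62° + 33°) = (tan 62° + tan 33°)/(1 - tan 62° tan 33°) = -11.43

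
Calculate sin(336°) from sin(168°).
sin(336°) = 2 sin 168° cos 168° = -0.4067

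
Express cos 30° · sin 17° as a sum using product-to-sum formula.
cos 30° sin 17° = (1/2)[sin(30°+17°) - sin(30°-17°)]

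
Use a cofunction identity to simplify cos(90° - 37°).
cos(90° - 37°) = sin(37°)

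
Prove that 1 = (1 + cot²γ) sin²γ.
RHS = csc²γ · sin²γ = (1/sin²γ) · sin²γ = 1 = LHS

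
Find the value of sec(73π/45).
sec(73π/45) = 2.669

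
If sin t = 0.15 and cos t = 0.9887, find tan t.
tan t = sin t / cos t = 0.1517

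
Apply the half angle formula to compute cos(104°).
cos(104°) = -√((1 + cos 208°)/2) = -0.2419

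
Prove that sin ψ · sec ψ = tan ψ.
LHS = sin ψ · (1/cos ψ) = sin ψ/cos ψ = tan ψ = RHS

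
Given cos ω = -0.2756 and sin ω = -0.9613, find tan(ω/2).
tan(ω/2) = sin ω / (1 + cos ω) = -1.327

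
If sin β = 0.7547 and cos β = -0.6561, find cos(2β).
cos(2β) = cos²β - sin²β = -0.1391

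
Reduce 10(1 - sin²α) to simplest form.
10(1 - sin²α) = 10(cos²α) (using Pythagorean identity)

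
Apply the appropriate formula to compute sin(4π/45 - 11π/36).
sin(4π/45 - 11π/36) = sin 4π/45 cos 11π/36 - cos 4π/45 sin 11π/36 = -0.6293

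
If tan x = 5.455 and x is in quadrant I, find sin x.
sin x = 0.9836 (using tan²x + 1 = sec²x)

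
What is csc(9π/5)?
csc(9π/5) = -1.701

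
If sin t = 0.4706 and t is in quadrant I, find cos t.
cos t = 0.8823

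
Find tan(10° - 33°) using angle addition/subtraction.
tan(10° - 33°) = (tan 10° - tan 33°)/(1 + tan 10° tan 33°) = -0.4245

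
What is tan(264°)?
tan(264°) = 9.514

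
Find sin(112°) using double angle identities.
sin(112°) = 2 sin 56° cos 56° = 0.9272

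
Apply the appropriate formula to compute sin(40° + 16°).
sin(40° + 16°) = sin 40° cos 16° + cos 40° sin 16° = 0.829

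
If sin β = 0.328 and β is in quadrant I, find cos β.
cos β = 0.9447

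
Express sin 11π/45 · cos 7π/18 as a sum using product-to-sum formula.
sin 11π/45 cos 7π/18 = (1/2)[sin(11π/45+7π/18) + sin(11π/45-7π/18)]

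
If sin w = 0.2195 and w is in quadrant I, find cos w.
cos w = 0.9756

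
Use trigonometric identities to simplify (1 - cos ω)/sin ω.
(1 - cos ω)/sin ω = tan(ω/2) (using Half angle)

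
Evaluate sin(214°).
sin(214°) = -0.5592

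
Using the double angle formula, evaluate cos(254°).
cos(254°) = cos²127° - sin²127° = -0.2756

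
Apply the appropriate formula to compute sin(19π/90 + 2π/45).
sin(19π/90 + 2π/45) = sin 19π/90 cos 2π/45 + cos 19π/90 sin 2π/45 = 0.7193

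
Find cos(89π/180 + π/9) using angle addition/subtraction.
cos(89π/180 + π/9) = cos 89π/180 cos π/9 - sin 89π/180 sin π/9 = -0.3256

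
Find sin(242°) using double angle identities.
sin(242°) = 2 sin 121° cos 121° = -0.8829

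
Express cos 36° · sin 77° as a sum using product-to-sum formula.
cos 36° sin 77° = (1/2)[sin(36°+77°) - sin(36°-77°)]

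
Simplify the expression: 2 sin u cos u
2 sin u cos u = sin(2u) (using Double angle)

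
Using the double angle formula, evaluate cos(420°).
cos(420°) = cos²210° - sin²210° = 1/2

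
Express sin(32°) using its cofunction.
sin(32°) = cos(90° - 32°) = cos(58°)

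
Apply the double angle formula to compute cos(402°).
cos(402°) = cos²201° - sin²201° = 0.7431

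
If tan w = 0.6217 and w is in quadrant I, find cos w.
cos w = 0.8493 (using tan²w + 1 = sec²w)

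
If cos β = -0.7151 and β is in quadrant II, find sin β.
sin β = 0.699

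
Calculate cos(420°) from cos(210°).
cos(420°) = cos²210° - sin²210° = 1/2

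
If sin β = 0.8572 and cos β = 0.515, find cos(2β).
cos(2β) = cos²β - sin²β = -0.4696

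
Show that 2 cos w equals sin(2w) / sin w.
RHS = 2 sin w cos w / sin w = 2 cos w = LHS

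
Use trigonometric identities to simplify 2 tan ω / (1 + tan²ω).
2 tan ω / (1 + tan²ω) = sin(2ω) (using Double angle)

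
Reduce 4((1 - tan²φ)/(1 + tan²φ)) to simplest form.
4((1 - tan²φ)/(1 + tan²φ)) = 4(cos(2φ)) (using Double angle)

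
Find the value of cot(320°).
cot(320°) = -1.192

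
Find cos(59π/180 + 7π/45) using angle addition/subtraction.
cos(59π/180 + 7π/45) = cos 59π/180 cos 7π/45 - sin 59π/180 sin 7π/45 = 0.05234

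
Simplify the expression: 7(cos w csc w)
7(cos w csc w) = 7(cot w) (using Reciprocal + quotient)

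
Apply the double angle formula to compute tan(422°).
tan(422°) = 2 tan 211° / (1 - tan²211°) = 1.881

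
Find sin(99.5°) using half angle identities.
sin(99.5°) = √((1 - cos 199°)/2) = 0.9863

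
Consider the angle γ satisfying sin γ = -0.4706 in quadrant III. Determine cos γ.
cos γ = ±√(1 - sin²γ) = -0.8823 (negative in QIII)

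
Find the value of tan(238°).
tan(238°) = 1.6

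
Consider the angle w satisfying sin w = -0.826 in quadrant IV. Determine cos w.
cos w = √(1 - sin²w) = 0.5637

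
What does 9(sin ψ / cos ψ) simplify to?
9(sin ψ / cos ψ) = 9(tan ψ) (using Quotient identity)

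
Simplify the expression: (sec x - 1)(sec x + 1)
(sec x - 1)(sec x + 1) = tan²x (using Diff. of squares)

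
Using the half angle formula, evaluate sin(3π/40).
sin(3π/40) = √((1 - cos 3π/20)/2) = 0.2334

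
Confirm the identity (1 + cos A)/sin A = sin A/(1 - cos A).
RHS = sin A(1 + cos A) / ((1 - cos A)(1 + cos A)) = sin A(1 + cos A) / (1 - cos²A) = sin A(1 + cos A) / sin²A = (1 + cos A)/sin A = LHS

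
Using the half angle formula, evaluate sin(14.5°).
sin(14.5°) = √((1 - cos 29°)/2) = 0.2504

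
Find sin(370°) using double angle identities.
sin(370°) = 2 sin 185° cos 185° = 0.1736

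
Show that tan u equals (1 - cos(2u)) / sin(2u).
RHS = 2sin²u / (2 sin u cos u) = sin u/cos u = tan u = LHS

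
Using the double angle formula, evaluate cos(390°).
cos(390°) = cos²195° - sin²195° = √3/2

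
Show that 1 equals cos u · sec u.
RHS = cos u · (1/cos u) = 1 = LHS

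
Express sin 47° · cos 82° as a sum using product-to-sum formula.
sin 47° cos 82° = (1/2)[sin(47°+82°) + sin(47°-82°)]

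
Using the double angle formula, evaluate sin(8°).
sin(8°) = 2 sin 4° cos 4° = 0.1392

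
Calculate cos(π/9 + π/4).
cos(π/9 + π/4) = cos π/9 cos π/4 - sin π/9 sin π/4 = 0.4226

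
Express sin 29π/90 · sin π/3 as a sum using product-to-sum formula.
sin 29π/90 sin π/3 = (1/2)[cos(29π/90-π/3) - cos(29π/90+π/3)]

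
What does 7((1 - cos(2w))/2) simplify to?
7((1 - cos(2w))/2) = 7(sin²w) (using Power reduction)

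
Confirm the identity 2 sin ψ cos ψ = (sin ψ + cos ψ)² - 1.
RHS = sin²ψ + 2 sin ψ cos ψ + cos²ψ - 1 = (sin²ψ + cos²ψ) + 2 sin ψ cos ψ - 1 = 1 + 2 sin ψ cos ψ - 1 = 2 sin ψ cos ψ = LHS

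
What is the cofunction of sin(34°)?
sin(34°) = cos(90° - 34°) = cos(56°)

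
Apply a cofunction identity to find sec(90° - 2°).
sec(90° - 2°) = csc(2°) = 28.65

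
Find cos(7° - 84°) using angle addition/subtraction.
cos(7° - 84°) = cos 7° cos 84° + sin 7° sin 84° = 0.225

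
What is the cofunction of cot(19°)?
cot(19°) = tan(90° - 19°) = tan(71°)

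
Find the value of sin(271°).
sin(271°) = -0.9998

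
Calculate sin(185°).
sin(185°) = -0.08716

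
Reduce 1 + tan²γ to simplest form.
1 + tan²γ = sec²γ (using Pythagorean identity)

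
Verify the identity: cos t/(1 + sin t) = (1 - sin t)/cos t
RHS = (1 - sin t)(1 + sin t) / (cos t(1 + sin t)) = (1 - sin²t) / (cos t(1 + sin t)) = cos²t / (cos t(1 + sin t)) = cos t/(1 + sin t) = LHS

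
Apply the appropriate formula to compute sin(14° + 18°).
sin(14° + 18°) = sin 14° cos 18° + cos 14° sin 18° = 0.5299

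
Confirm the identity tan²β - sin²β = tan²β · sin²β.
LHS = sin²β/cos²β - sin²β = sin²β(1/cos²β - 1) = sin²β · (1 - cos²β)/cos²β = sin²β · sin²β/cos²β = sin²β · tan²β = RHS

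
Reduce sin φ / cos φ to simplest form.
sin φ / cos φ = tan φ (using Quotient identity)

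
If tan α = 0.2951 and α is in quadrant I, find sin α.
sin α = 0.283 (using tan²α + 1 = sec²α)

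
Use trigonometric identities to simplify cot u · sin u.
cot u · sin u = cos u (using Quotient identity)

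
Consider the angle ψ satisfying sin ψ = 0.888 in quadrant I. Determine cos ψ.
cos ψ = √(1 - sin²ψ) = 0.4598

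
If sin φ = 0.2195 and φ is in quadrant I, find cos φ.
cos φ = 0.9756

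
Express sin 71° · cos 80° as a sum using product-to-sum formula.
sin 71° cos 80° = (1/2)[sin(71°+80°) + sin(71°-80°)]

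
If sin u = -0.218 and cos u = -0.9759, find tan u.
tan u = sin u / cos u = 0.2234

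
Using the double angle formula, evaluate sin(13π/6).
sin(13π/6) = 2 sin 13π/12 cos 13π/12 = 1/2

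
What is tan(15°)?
tan(15°) = 2-√3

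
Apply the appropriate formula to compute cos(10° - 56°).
cos(10° - 56°) = cos 10° cos 56° + sin 10° sin 56° = 0.6947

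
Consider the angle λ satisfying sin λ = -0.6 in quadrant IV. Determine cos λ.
cos λ = √(1 - sin²λ) = 0.8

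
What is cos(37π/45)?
cos(37π/45) = -0.848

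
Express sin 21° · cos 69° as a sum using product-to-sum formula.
sin 21° cos 69° = (1/2)[sin(21°+69°) + sin(21°-69°)]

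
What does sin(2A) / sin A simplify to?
sin(2A) / sin A = 2 cos A (using Double angle)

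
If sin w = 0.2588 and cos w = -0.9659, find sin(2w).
sin(2w) = 2 sin w cos w = -0.4999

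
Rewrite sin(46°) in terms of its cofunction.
sin(46°) = cos(90° - 46°) = cos(44°)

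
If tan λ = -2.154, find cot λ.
cot λ = 1/tan λ = -0.4643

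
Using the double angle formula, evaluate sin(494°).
sin(494°) = 2 sin 247° cos 247° = 0.7193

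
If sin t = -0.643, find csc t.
csc t = 1/sin t = -1.555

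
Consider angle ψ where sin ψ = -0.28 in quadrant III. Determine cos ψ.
cos ψ = ±√(1 - sin²ψ) = -0.96 (negative in QIII)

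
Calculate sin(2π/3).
sin(2π/3) = √3/2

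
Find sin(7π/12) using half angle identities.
sin(7π/12) = √((1 - cos 7π/6)/2) = (√6+√2)/4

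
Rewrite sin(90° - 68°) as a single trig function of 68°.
sin(90° - 68°) = cos(68°)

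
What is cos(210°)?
cos(210°) = -√3/2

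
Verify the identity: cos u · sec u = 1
LHS = cos u · (1/cos u) = 1 = RHS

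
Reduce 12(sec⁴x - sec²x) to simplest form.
12(sec⁴x - sec²x) = 12(tan⁴x + tan²x) (using Pythagorean)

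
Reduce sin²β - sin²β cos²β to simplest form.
sin²β - sin²β cos²β = sin⁴β (using Factoring)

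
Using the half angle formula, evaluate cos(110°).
cos(110°) = -√((1 + cos 220°)/2) = -0.342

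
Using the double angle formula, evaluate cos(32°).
cos(32°) = 1 - 2sin²16° = 0.848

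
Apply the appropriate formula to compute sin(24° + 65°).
sin(24° + 65°) = sin 24° cos 65° + cos 24° sin 65° = 0.9998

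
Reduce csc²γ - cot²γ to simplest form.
csc²γ - cot²γ = 1 (using Pythagorean identity)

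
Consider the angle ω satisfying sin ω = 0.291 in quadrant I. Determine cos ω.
cos ω = √(1 - sin²ω) = 0.9567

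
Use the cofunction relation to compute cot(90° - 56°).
cot(90° - 56°) = tan(56°) = 1.483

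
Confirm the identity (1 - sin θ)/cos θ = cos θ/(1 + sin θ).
LHS = (1 - sin θ)(1 + sin θ) / (cos θ(1 + sin θ)) = (1 - sin²θ) / (cos θ(1 + sin θ)) = cos²θ / (cos θ(1 + sin θ)) = cos θ/(1 + sin θ) = RHS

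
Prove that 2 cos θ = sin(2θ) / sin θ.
RHS = 2 sin θ cos θ / sin θ = 2 cos θ = LHS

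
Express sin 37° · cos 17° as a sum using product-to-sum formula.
sin 37° cos 17° = (1/2)[sin(37°+17°) + sin(37°-17°)]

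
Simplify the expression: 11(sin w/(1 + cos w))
11(sin w/(1 + cos w)) = 11(tan(w/2)) (using Half angle)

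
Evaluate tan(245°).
tan(245°) = 2.145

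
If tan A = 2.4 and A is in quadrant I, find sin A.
sin A = 0.9231 (using tan²A + 1 = sec²A)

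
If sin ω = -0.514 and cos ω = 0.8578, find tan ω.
tan ω = sin ω / cos ω = -0.5992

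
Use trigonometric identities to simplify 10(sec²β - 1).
10(sec²β - 1) = 10(tan²β) (using Pythagorean identity)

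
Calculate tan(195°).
tan(195°) = 2-√3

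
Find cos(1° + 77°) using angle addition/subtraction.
cos(1° + 77°) = cos 1° cos 77° - sin 1° sin 77° = 0.2079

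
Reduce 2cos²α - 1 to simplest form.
2cos²α - 1 = cos(2α) (using Double angle)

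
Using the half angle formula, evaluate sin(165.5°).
sin(165.5°) = √((1 - cos 331°)/2) = 0.2504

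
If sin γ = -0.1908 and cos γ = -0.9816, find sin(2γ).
sin(2γ) = 2 sin γ cos γ = 0.3746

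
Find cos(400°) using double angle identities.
cos(400°) = cos²200° - sin²200° = 0.766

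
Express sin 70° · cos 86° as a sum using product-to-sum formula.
sin 70° cos 86° = (1/2)[sin(70°+86°) + sin(70°-86°)]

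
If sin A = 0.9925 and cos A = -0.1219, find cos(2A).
cos(2A) = cos²A - sin²A = -0.9702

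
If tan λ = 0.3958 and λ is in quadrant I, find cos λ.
cos λ = 0.9298 (using tan²λ + 1 = sec²λ)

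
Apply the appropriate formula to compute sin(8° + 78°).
sin(8° + 78°) = sin 8° cos 78° + cos 8° sin 78° = 0.9976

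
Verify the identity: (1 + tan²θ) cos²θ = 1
LHS = sec²θ · cos²θ = (1/cos²θ) · cos²θ = 1 = RHS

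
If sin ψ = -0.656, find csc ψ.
csc ψ = 1/sin ψ = -1.524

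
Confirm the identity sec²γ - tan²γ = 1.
LHS = 1/cos²γ - sin²γ/cos²γ = (1 - sin²γ)/cos²γ = cos²γ/cos²γ = 1 = RHS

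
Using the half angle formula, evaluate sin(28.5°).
sin(28.5°) = √((1 - cos 57°)/2) = 0.4772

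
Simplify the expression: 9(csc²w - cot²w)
9(csc²w - cot²w) = 9 (using Pythagorean identity)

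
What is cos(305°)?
cos(305°) = 0.5736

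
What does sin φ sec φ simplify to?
sin φ sec φ = tan φ (using Reciprocal + quotient)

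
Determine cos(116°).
cos(116°) = -0.4384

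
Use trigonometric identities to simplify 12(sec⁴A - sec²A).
12(sec⁴A - sec²A) = 12(tan⁴A + tan²A) (using Pythagorean)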